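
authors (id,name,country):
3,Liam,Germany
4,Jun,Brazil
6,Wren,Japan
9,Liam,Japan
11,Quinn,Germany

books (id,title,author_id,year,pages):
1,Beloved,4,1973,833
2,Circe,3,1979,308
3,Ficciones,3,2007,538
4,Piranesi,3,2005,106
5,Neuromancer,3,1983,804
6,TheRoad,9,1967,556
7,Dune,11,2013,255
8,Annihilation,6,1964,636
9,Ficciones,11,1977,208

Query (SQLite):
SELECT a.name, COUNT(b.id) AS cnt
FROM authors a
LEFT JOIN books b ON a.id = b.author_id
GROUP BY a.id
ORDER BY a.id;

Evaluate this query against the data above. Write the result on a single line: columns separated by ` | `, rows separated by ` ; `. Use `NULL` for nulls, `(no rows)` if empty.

LEFT JOIN keeps every authors row; unmatched ones get NULL for books columns.
Group by authors.id and compute COUNT(b.id). COUNT(col) of an all-NULL group is 0.
  3: ids {2, 3, 4, 5} → COUNT(b.id)=4
  4: ids {1} → COUNT(b.id)=1
  6: ids {8} → COUNT(b.id)=1
  9: ids {6} → COUNT(b.id)=1
  11: ids {7, 9} → COUNT(b.id)=2

Liam | 4 ; Jun | 1 ; Wren | 1 ; Liam | 1 ; Quinn | 2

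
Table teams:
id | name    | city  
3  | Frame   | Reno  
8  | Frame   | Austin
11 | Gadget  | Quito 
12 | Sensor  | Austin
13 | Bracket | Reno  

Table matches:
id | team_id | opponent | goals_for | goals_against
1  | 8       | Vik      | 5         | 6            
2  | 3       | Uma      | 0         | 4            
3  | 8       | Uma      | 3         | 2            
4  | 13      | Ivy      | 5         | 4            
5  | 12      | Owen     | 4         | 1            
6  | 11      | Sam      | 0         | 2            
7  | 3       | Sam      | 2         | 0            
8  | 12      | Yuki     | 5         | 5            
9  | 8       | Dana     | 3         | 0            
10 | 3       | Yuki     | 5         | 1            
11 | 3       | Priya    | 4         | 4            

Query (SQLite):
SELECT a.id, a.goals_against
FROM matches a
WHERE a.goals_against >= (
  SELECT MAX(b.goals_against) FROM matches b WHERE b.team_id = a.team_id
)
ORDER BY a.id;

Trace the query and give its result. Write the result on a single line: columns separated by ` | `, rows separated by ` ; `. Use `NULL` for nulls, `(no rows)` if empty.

1 | 6 ; 2 | 4 ; 4 | 4 ; 6 | 2 ; 8 | 5 ; 11 | 4

For each matches row a, compute MAX(goals_against) over rows sharing a.team_id.
Keep row a if a.goals_against >= that per-group MAX.
  team_id=3: MAX(goals_against) = 4
  team_id=8: MAX(goals_against) = 6
  team_id=11: MAX(goals_against) = 2
  team_id=12: MAX(goals_against) = 5
  team_id=13: MAX(goals_against) = 4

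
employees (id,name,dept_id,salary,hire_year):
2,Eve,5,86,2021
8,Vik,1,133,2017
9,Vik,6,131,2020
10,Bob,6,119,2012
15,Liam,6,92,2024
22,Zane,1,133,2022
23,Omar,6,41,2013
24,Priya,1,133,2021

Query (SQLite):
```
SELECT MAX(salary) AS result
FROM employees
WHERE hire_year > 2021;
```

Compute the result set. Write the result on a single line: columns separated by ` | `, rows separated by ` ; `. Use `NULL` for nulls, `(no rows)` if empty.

133

Rows where hire_year > 2021 → salary values: [92, 133].
MAX of non-NULL values = 133.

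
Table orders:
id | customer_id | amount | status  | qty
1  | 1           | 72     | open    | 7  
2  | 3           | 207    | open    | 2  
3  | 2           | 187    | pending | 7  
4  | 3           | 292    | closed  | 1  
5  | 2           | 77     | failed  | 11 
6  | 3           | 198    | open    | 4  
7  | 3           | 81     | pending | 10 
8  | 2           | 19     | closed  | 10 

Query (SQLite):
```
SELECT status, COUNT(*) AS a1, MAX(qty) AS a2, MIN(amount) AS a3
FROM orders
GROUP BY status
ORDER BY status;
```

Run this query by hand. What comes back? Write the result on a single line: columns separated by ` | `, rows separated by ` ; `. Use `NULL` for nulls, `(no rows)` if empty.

closed | 2 | 10 | 19 ; failed | 1 | 11 | 77 ; open | 3 | 7 | 72 ; pending | 2 | 10 | 81

Group orders by status.
Per group compute: COUNT(*), MAX(qty), MIN(amount).
  closed: ids {4, 8} → COUNT(*)=2, MAX(qty)=10, MIN(amount)=19
  failed: ids {5} → COUNT(*)=1, MAX(qty)=11, MIN(amount)=77
  open: ids {1, 2, 6} → COUNT(*)=3, MAX(qty)=7, MIN(amount)=72
  pending: ids {3, 7} → COUNT(*)=2, MAX(qty)=10, MIN(amount)=81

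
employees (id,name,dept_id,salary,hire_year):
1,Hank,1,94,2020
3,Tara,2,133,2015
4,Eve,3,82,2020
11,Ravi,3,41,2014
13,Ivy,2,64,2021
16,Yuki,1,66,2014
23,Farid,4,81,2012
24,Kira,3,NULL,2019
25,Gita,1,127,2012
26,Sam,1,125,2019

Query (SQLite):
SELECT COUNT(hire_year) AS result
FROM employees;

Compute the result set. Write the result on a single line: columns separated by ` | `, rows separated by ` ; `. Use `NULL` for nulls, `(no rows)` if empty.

All hire_year values: [2020, 2015, 2020, 2014, 2021, 2014, 2012, 2019, 2012, 2019].
COUNT(hire_year) counts non-NULL values → 10.

10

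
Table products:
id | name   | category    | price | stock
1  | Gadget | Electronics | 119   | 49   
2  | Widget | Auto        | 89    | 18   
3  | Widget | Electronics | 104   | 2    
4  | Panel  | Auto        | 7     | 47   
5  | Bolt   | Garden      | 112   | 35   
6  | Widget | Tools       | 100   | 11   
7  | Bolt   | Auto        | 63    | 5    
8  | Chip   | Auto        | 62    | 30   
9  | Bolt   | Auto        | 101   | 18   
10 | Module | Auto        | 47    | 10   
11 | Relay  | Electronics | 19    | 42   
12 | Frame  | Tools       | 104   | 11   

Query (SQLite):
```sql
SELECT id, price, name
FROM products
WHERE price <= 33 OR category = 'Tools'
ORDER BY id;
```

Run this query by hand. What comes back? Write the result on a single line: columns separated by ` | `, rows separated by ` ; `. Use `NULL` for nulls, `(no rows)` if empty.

price <= 33: ids {4, 11}
category = 'Tools': ids {6, 12}
Combine with OR.

4 | 7 | Panel ; 6 | 100 | Widget ; 11 | 19 | Relay ; 12 | 104 | Frame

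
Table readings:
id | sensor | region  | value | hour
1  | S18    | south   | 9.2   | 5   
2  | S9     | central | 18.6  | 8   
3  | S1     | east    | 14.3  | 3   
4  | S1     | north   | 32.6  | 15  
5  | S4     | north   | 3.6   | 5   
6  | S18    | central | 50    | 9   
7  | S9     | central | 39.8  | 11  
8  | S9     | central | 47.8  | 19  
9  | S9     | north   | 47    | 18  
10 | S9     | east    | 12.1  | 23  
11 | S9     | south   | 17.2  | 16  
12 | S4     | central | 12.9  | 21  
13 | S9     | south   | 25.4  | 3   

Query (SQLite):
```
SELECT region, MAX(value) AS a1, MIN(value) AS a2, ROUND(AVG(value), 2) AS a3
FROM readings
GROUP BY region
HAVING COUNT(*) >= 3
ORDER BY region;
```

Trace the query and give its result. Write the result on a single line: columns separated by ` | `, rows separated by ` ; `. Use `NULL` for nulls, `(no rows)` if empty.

central | 50 | 12.9 | 33.82 ; north | 47 | 3.6 | 27.73 ; south | 25.4 | 9.2 | 17.27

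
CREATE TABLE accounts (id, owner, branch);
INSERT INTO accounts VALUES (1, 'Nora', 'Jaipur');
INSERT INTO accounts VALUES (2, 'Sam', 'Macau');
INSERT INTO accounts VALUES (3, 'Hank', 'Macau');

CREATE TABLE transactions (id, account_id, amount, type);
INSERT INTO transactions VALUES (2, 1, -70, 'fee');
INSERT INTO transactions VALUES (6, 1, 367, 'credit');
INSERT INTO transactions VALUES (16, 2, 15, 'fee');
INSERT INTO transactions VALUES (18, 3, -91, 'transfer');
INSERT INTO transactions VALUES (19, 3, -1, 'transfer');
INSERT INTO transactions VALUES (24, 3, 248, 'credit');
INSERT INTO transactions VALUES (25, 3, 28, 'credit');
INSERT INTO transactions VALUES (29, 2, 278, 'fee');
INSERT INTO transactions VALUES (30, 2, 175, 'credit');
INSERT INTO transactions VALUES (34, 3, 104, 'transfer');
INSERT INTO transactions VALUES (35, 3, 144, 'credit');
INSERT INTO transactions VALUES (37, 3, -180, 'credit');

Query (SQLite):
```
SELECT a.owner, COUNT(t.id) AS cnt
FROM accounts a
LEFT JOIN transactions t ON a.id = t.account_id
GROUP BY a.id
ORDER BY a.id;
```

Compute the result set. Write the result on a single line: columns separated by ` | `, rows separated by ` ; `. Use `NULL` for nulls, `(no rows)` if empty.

LEFT JOIN keeps every accounts row; unmatched ones get NULL for transactions columns.
Group by accounts.id and compute COUNT(t.id). COUNT(col) of an all-NULL group is 0.
  1: ids {2, 6} → COUNT(t.id)=2
  2: ids {16, 29, 30} → COUNT(t.id)=3
  3: ids {18, 19, 24, 25, 34, 35, 37} → COUNT(t.id)=7

Nora | 2 ; Sam | 3 ; Hank | 7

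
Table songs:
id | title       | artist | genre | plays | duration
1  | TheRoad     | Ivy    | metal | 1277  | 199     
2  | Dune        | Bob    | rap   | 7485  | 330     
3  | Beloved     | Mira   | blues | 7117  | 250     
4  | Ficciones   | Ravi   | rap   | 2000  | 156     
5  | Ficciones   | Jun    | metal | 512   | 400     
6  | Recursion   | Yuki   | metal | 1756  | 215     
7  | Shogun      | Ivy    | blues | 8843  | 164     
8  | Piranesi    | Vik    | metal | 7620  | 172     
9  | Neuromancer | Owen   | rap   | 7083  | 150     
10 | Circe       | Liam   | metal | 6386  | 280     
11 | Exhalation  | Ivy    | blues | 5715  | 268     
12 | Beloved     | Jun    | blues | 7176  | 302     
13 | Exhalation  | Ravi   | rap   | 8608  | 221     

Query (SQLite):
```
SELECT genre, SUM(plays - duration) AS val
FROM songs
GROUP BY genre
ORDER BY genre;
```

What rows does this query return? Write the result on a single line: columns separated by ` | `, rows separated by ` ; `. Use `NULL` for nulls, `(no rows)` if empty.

blues | 27867 ; metal | 16285 ; rap | 24319

For each row compute plays - duration.
Group by genre; take SUM of the expression per group.
  blues: ids {3, 7, 11, 12} → SUM(plays - duration)=27867
  metal: ids {1, 5, 6, 8, 10} → SUM(plays - duration)=16285
  rap: ids {2, 4, 9, 13} → SUM(plays - duration)=24319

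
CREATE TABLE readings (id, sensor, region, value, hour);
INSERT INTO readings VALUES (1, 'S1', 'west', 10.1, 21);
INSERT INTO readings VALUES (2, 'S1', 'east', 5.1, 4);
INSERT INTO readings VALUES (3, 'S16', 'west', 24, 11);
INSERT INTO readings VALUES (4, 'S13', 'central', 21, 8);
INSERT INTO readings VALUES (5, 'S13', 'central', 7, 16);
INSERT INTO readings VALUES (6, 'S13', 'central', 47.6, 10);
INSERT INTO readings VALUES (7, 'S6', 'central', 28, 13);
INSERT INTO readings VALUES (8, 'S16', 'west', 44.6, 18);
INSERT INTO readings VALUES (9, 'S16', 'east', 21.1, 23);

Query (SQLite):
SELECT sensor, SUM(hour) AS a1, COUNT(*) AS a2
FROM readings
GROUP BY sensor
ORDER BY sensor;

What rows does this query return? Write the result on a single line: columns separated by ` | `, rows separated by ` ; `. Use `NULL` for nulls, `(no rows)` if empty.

Group readings by sensor.
Per group compute: SUM(hour), COUNT(*).
  S1: ids {1, 2} → SUM(hour)=25, COUNT(*)=2
  S13: ids {4, 5, 6} → SUM(hour)=34, COUNT(*)=3
  S16: ids {3, 8, 9} → SUM(hour)=52, COUNT(*)=3
  S6: ids {7} → SUM(hour)=13, COUNT(*)=1

S1 | 25 | 2 ; S13 | 34 | 3 ; S16 | 52 | 3 ; S6 | 13 | 1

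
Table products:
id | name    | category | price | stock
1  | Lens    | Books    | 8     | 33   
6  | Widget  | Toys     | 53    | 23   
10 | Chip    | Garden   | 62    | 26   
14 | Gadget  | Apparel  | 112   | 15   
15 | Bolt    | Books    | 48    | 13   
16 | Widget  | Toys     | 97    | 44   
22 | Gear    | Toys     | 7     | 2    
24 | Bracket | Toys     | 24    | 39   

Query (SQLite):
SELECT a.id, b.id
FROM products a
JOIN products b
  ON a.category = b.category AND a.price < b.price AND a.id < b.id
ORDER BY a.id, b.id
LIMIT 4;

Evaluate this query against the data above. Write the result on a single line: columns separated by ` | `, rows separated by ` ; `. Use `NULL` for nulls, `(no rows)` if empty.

Pairs (a,b) with same category, a.price < b.price, a.id < b.id.
category groups: Apparel:{14} Books:{1,15} Garden:{10} Toys:{6,16,22,24}
Ordered by (a.id, b.id); first 4.

1 | 15 ; 6 | 16 ; 22 | 24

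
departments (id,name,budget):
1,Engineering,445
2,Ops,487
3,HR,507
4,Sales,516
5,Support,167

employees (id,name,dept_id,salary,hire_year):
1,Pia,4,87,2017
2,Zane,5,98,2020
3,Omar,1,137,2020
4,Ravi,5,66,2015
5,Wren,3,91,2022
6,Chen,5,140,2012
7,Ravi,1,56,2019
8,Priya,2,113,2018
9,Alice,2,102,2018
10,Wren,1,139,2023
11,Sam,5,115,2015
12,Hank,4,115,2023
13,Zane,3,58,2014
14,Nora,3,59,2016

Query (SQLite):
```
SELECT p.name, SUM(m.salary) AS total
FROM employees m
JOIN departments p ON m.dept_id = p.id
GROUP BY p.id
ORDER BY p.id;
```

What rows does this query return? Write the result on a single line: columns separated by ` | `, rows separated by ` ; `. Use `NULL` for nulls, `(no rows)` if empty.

Join each employees row to its departments via dept_id.
Group joined rows by departments.id; compute SUM(m.salary) per group.
  1: ids {3, 7, 10} → SUM(m.salary)=332
  2: ids {8, 9} → SUM(m.salary)=215
  3: ids {5, 13, 14} → SUM(m.salary)=208
  4: ids {1, 12} → SUM(m.salary)=202
  5: ids {2, 4, 6, 11} → SUM(m.salary)=419

Engineering | 332 ; Ops | 215 ; HR | 208 ; Sales | 202 ; Support | 419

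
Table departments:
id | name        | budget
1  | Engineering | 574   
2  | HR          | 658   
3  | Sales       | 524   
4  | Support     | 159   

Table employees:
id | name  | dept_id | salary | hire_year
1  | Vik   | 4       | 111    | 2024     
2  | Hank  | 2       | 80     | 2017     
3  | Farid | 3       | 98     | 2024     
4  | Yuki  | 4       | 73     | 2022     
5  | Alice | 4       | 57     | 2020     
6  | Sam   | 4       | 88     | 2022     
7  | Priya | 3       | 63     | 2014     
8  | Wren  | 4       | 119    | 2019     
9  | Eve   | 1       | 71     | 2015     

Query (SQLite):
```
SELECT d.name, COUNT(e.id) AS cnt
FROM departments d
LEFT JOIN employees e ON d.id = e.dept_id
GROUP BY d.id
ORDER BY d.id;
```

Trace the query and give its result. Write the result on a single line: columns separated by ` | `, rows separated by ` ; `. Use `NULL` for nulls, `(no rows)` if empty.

Engineering | 1 ; HR | 1 ; Sales | 2 ; Support | 5

LEFT JOIN keeps every departments row; unmatched ones get NULL for employees columns.
Group by departments.id and compute COUNT(e.id). COUNT(col) of an all-NULL group is 0.
  1: ids {9} → COUNT(e.id)=1
  2: ids {2} → COUNT(e.id)=1
  3: ids {3, 7} → COUNT(e.id)=2
  4: ids {1, 4, 5, 6, 8} → COUNT(e.id)=5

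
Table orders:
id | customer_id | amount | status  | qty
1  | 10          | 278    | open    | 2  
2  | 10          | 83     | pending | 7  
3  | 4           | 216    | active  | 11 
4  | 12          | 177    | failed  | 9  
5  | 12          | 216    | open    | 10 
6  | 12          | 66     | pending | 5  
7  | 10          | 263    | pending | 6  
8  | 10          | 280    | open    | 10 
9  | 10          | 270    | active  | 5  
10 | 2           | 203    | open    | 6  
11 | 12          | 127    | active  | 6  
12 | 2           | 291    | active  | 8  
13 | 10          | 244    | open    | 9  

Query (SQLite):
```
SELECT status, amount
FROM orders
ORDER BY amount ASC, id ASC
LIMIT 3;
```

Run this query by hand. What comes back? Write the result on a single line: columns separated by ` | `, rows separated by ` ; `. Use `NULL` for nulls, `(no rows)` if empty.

pending | 66 ; pending | 83 ; active | 127

Sort by amount asc, tiebreak id asc: (66, id=6), (83, id=2), (127, id=11), (177, id=4), (203, id=10), (216, id=3) …. Take first 3.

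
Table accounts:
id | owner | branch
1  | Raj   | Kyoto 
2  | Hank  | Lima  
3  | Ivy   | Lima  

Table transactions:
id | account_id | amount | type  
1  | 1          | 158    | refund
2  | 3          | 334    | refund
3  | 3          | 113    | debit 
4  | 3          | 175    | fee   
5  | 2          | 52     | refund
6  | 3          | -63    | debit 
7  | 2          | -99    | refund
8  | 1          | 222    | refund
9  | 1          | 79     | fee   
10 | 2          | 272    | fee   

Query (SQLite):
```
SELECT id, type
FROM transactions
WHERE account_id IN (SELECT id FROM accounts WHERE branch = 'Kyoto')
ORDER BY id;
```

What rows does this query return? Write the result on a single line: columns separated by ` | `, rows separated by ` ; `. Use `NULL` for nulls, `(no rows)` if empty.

Inner query: accounts.id where branch = 'Kyoto'.
Outer: keep transactions rows whose account_id is in that set.
Inner query → {1}

1 | refund ; 8 | refund ; 9 | fee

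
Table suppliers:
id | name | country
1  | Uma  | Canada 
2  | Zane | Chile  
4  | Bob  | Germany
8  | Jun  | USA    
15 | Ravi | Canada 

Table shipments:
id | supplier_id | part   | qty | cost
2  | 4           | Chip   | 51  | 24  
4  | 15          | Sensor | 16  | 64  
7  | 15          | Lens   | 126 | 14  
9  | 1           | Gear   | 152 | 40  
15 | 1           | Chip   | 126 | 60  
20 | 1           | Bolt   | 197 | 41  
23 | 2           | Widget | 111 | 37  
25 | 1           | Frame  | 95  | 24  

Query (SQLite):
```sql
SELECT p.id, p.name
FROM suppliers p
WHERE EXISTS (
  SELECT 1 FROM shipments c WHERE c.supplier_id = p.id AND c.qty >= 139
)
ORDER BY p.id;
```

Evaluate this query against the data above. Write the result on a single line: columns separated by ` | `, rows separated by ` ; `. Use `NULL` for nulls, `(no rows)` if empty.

1 | Uma

For each suppliers row, check whether any shipments with matching supplier_id has qty >= 139.
Keep rows where that is true.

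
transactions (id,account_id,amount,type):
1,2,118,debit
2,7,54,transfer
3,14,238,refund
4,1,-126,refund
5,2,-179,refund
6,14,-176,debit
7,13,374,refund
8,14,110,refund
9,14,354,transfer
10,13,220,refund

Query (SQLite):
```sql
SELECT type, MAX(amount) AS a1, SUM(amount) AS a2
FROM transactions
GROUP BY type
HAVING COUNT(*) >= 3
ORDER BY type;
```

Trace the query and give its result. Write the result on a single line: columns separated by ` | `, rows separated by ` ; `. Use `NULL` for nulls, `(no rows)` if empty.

Group transactions by type.
Per group compute: MAX(amount), SUM(amount).
HAVING: drop groups with fewer than 3 rows.
  debit: ids {1, 6} → MAX(amount)=118, SUM(amount)=-58
  refund: ids {3, 4, 5, 7, 8, 10} → MAX(amount)=374, SUM(amount)=637
  transfer: ids {2, 9} → MAX(amount)=354, SUM(amount)=408

refund | 374 | 637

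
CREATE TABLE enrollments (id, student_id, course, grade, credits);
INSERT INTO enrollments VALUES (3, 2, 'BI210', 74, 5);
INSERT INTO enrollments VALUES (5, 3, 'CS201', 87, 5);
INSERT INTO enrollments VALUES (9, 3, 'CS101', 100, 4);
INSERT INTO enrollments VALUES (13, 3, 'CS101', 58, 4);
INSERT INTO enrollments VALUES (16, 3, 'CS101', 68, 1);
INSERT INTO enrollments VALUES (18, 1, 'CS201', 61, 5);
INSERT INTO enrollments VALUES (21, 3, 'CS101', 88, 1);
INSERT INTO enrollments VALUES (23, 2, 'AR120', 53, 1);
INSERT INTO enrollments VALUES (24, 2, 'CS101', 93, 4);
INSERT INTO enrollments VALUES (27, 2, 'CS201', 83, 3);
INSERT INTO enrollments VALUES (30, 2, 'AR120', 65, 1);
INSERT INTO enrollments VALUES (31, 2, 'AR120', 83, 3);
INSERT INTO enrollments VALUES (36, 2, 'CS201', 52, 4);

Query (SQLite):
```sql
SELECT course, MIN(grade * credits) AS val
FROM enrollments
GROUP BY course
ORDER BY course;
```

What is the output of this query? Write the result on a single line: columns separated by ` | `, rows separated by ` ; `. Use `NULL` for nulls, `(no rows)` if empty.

AR120 | 53 ; BI210 | 370 ; CS101 | 68 ; CS201 | 208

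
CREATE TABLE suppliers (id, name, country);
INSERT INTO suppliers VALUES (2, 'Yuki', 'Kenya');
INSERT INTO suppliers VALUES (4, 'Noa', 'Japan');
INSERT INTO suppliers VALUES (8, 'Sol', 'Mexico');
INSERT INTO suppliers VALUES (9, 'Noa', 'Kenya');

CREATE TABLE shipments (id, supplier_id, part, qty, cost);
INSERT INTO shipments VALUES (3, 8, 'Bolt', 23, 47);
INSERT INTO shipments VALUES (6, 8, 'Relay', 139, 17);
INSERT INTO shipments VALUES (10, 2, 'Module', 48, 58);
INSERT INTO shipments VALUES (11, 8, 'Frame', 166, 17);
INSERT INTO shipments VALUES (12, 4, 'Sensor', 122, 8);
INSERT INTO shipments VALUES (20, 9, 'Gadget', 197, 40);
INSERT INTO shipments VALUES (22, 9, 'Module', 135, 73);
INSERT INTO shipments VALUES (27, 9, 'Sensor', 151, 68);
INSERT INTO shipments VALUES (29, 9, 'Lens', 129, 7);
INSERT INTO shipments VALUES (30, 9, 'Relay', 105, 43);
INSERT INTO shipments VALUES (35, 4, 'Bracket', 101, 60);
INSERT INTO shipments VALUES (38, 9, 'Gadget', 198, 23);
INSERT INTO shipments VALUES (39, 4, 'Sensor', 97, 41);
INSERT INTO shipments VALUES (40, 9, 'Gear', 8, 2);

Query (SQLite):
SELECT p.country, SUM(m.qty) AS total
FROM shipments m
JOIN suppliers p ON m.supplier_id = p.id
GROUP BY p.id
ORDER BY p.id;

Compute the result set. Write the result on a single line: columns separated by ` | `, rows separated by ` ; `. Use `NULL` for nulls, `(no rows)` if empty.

Join each shipments row to its suppliers via supplier_id.
Group joined rows by suppliers.id; compute SUM(m.qty) per group.
  2: ids {10} → SUM(m.qty)=48
  4: ids {12, 35, 39} → SUM(m.qty)=320
  8: ids {3, 6, 11} → SUM(m.qty)=328
  9: ids {20, 22, 27, 29, 30, 38, 40} → SUM(m.qty)=923

Kenya | 48 ; Japan | 320 ; Mexico | 328 ; Kenya | 923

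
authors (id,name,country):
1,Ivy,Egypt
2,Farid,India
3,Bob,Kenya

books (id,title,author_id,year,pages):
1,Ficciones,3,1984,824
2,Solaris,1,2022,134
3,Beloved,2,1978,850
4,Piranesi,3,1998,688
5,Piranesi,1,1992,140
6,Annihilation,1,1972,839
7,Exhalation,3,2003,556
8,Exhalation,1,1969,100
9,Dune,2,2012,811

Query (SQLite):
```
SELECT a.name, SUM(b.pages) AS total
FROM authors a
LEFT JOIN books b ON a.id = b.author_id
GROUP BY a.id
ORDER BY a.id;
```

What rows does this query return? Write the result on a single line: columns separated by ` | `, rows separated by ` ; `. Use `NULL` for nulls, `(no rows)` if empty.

Ivy | 1213 ; Farid | 1661 ; Bob | 2068

LEFT JOIN keeps every authors row; unmatched ones get NULL for books columns.
Group by authors.id and compute SUM(b.pages). SUM over an all-NULL group is NULL.
  1: ids {2, 5, 6, 8} → SUM(b.pages)=1213
  2: ids {3, 9} → SUM(b.pages)=1661
  3: ids {1, 4, 7} → SUM(b.pages)=2068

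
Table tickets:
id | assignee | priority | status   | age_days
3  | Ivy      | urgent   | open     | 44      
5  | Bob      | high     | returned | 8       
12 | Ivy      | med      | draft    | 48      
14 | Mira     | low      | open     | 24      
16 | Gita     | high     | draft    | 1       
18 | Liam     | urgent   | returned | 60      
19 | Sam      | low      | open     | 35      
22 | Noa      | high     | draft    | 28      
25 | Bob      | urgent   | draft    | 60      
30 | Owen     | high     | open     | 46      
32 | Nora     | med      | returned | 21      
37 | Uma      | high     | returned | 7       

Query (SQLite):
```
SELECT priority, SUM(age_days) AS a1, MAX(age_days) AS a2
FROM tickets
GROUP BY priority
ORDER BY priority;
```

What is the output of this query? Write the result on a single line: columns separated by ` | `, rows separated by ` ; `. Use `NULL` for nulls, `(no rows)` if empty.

Group tickets by priority.
Per group compute: SUM(age_days), MAX(age_days).
  high: ids {5, 16, 22, 30, 37} → SUM(age_days)=90, MAX(age_days)=46
  low: ids {14, 19} → SUM(age_days)=59, MAX(age_days)=35
  med: ids {12, 32} → SUM(age_days)=69, MAX(age_days)=48
  urgent: ids {3, 18, 25} → SUM(age_days)=164, MAX(age_days)=60

high | 90 | 46 ; low | 59 | 35 ; med | 69 | 48 ; urgent | 164 | 60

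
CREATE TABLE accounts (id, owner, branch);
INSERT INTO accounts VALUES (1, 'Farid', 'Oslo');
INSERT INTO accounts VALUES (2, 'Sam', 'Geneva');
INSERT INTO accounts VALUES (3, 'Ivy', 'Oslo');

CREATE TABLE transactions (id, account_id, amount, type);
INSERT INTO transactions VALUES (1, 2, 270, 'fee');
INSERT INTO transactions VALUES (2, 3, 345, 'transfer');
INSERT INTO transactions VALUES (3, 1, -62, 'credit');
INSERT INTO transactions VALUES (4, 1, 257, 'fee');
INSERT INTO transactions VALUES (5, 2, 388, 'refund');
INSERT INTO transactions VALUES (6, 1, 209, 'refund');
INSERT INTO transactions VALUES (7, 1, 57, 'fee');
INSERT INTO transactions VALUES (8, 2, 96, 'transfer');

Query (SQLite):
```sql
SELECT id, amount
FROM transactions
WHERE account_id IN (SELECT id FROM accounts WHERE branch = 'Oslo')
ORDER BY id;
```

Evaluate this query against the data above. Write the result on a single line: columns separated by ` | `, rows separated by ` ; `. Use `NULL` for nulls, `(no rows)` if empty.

2 | 345 ; 3 | -62 ; 4 | 257 ; 6 | 209 ; 7 | 57

Inner query: accounts.id where branch = 'Oslo'.
Outer: keep transactions rows whose account_id is in that set.
Inner query → {1, 3}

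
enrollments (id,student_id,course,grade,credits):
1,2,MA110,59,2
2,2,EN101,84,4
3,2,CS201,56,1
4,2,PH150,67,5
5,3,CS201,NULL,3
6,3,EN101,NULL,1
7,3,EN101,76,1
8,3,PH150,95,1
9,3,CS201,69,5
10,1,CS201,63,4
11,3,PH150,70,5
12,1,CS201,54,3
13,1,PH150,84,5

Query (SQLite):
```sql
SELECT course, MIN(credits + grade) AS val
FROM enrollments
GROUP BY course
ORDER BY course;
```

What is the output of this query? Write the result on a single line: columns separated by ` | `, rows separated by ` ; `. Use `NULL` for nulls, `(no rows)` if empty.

For each row compute credits + grade.
Group by course; take MIN of the expression per group.
  CS201: ids {3, 5, 9, 10, 12} → MIN(credits + grade)=57
  EN101: ids {2, 6, 7} → MIN(credits + grade)=77
  MA110: ids {1} → MIN(credits + grade)=61
  PH150: ids {4, 8, 11, 13} → MIN(credits + grade)=72

CS201 | 57 ; EN101 | 77 ; MA110 | 61 ; PH150 | 72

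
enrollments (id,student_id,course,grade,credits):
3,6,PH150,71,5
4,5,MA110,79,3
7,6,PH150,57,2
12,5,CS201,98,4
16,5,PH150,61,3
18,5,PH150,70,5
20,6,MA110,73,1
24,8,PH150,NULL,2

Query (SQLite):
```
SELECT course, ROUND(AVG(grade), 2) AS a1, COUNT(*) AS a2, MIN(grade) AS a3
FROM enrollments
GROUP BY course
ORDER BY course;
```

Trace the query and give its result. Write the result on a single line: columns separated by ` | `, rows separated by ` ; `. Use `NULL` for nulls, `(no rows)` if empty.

CS201 | 98 | 1 | 98 ; MA110 | 76 | 2 | 73 ; PH150 | 64.75 | 5 | 57

Group enrollments by course.
Per group compute: ROUND(AVG(grade), 2), COUNT(*), MIN(grade).
  CS201: ids {12} → ROUND(AVG(grade), 2)=98, COUNT(*)=1, MIN(grade)=98
  MA110: ids {4, 20} → ROUND(AVG(grade), 2)=76, COUNT(*)=2, MIN(grade)=73
  PH150: ids {3, 7, 16, 18, 24} → ROUND(AVG(grade), 2)=64.75, COUNT(*)=5, MIN(grade)=57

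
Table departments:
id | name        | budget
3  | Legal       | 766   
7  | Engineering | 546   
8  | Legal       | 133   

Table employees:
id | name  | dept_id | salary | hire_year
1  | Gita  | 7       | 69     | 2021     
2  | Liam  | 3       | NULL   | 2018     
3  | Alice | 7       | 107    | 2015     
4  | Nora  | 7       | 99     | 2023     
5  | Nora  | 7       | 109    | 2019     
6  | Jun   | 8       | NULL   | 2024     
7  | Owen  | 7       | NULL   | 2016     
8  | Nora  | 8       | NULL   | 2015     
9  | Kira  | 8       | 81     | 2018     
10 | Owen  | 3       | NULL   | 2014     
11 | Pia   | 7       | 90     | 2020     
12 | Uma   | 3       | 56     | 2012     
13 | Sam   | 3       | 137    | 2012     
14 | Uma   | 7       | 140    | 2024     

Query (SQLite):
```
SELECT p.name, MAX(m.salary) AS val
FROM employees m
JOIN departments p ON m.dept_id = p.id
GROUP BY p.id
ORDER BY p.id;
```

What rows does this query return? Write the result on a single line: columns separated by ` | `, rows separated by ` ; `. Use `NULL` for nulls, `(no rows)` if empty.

Join each employees row to its departments via dept_id.
Group joined rows by departments.id; compute MAX(m.salary) per group.
  3: ids {2, 10, 12, 13} → MAX(m.salary)=137
  7: ids {1, 3, 4, 5, 7, 11, 14} → MAX(m.salary)=140
  8: ids {6, 8, 9} → MAX(m.salary)=81

Legal | 137 ; Engineering | 140 ; Legal | 81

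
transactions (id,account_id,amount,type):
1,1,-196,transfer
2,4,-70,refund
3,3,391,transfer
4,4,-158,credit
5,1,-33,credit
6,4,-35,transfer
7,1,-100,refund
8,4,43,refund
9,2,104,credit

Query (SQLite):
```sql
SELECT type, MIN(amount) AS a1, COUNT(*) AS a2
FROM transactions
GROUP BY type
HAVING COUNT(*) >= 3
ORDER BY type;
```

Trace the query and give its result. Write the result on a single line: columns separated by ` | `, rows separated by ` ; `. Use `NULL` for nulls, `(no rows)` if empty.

credit | -158 | 3 ; refund | -100 | 3 ; transfer | -196 | 3

Group transactions by type.
Per group compute: MIN(amount), COUNT(*).
HAVING: drop groups with fewer than 3 rows.
  credit: ids {4, 5, 9} → MIN(amount)=-158, COUNT(*)=3
  refund: ids {2, 7, 8} → MIN(amount)=-100, COUNT(*)=3
  transfer: ids {1, 3, 6} → MIN(amount)=-196, COUNT(*)=3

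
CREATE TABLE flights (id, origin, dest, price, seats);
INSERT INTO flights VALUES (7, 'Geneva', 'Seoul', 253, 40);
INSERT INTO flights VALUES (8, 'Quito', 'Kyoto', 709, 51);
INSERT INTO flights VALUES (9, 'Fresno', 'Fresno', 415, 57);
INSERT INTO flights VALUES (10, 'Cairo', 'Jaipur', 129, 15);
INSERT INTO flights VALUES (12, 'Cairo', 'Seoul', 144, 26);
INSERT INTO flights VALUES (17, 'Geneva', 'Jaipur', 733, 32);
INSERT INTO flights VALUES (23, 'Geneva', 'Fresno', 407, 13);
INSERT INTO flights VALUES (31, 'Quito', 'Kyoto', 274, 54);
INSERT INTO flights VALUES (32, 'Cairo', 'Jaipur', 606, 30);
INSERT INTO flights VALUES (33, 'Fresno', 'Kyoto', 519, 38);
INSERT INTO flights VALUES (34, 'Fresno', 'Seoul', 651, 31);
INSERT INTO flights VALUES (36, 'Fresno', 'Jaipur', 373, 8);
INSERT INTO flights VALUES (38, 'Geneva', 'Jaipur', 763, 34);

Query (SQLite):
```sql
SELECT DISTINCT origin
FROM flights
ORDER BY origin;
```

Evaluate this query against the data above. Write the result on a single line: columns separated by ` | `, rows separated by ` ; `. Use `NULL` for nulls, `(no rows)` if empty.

Cairo ; Fresno ; Geneva ; Quito

Collect distinct origin values from flights.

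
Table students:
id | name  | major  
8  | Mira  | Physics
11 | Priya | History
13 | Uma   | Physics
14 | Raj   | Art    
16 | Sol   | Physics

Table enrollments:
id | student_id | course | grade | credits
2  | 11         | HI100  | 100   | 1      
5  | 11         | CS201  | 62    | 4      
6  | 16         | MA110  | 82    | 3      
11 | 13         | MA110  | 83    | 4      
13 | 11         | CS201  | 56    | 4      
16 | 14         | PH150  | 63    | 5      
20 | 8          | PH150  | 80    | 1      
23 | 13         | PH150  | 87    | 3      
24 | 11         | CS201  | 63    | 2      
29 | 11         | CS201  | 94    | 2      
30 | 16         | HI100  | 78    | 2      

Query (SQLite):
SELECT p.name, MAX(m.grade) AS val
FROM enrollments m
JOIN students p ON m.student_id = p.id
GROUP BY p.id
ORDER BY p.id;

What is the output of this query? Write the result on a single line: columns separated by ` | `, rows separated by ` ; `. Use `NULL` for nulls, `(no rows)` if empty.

Join each enrollments row to its students via student_id.
Group joined rows by students.id; compute MAX(m.grade) per group.
  8: ids {20} → MAX(m.grade)=80
  11: ids {2, 5, 13, 24, 29} → MAX(m.grade)=100
  13: ids {11, 23} → MAX(m.grade)=87
  14: ids {16} → MAX(m.grade)=63
  16: ids {6, 30} → MAX(m.grade)=82

Mira | 80 ; Priya | 100 ; Uma | 87 ; Raj | 63 ; Sol | 82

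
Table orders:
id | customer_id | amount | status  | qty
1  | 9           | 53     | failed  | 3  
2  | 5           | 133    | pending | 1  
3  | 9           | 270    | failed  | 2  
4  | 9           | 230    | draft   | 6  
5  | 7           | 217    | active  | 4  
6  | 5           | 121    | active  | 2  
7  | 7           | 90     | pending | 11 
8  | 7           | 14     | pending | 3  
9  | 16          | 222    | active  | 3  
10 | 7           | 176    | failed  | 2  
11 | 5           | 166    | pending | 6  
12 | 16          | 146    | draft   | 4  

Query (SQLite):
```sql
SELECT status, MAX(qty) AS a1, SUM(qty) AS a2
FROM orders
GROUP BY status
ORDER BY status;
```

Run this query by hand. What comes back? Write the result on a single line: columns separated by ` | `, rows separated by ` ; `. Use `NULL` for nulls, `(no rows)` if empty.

active | 4 | 9 ; draft | 6 | 10 ; failed | 3 | 7 ; pending | 11 | 21

Group orders by status.
Per group compute: MAX(qty), SUM(qty).
  active: ids {5, 6, 9} → MAX(qty)=4, SUM(qty)=9
  draft: ids {4, 12} → MAX(qty)=6, SUM(qty)=10
  failed: ids {1, 3, 10} → MAX(qty)=3, SUM(qty)=7
  pending: ids {2, 7, 8, 11} → MAX(qty)=11, SUM(qty)=21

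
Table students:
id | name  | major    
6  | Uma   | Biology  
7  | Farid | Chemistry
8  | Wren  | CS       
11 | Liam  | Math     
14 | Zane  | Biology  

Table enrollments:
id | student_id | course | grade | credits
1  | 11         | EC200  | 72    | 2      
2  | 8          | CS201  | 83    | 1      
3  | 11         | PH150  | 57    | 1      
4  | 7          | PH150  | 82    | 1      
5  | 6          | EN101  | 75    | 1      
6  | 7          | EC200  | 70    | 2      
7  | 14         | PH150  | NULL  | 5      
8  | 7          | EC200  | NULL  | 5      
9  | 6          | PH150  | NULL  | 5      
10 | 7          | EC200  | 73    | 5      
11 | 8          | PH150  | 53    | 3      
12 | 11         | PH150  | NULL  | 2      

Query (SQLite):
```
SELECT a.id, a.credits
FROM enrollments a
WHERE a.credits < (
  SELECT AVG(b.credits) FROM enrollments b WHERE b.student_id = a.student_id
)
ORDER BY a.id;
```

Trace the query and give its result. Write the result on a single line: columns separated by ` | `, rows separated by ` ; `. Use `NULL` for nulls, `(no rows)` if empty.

2 | 1 ; 3 | 1 ; 4 | 1 ; 5 | 1 ; 6 | 2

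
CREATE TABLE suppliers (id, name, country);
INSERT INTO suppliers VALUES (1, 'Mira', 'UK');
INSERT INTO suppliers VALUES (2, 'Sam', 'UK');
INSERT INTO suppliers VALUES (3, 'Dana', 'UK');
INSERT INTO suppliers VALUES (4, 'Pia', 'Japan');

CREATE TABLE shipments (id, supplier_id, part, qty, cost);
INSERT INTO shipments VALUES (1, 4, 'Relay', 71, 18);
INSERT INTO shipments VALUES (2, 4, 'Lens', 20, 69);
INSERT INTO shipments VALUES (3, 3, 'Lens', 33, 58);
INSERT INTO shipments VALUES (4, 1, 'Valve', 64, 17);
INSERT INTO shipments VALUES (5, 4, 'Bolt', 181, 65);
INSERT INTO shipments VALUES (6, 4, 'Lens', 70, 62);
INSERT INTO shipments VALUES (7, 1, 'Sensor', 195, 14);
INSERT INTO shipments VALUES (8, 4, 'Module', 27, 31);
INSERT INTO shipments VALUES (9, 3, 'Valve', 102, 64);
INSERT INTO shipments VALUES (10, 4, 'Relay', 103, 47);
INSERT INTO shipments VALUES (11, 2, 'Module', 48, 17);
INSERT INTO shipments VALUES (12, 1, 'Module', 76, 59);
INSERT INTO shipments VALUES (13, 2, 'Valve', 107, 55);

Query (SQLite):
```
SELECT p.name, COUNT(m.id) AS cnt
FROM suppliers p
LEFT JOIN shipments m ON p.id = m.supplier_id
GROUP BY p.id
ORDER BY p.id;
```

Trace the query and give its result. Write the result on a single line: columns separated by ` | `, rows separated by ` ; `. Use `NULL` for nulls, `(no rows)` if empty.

Mira | 3 ; Sam | 2 ; Dana | 2 ; Pia | 6

LEFT JOIN keeps every suppliers row; unmatched ones get NULL for shipments columns.
Group by suppliers.id and compute COUNT(m.id). COUNT(col) of an all-NULL group is 0.
  1: ids {4, 7, 12} → COUNT(m.id)=3
  2: ids {11, 13} → COUNT(m.id)=2
  3: ids {3, 9} → COUNT(m.id)=2
  4: ids {1, 2, 5, 6, 8, 10} → COUNT(m.id)=6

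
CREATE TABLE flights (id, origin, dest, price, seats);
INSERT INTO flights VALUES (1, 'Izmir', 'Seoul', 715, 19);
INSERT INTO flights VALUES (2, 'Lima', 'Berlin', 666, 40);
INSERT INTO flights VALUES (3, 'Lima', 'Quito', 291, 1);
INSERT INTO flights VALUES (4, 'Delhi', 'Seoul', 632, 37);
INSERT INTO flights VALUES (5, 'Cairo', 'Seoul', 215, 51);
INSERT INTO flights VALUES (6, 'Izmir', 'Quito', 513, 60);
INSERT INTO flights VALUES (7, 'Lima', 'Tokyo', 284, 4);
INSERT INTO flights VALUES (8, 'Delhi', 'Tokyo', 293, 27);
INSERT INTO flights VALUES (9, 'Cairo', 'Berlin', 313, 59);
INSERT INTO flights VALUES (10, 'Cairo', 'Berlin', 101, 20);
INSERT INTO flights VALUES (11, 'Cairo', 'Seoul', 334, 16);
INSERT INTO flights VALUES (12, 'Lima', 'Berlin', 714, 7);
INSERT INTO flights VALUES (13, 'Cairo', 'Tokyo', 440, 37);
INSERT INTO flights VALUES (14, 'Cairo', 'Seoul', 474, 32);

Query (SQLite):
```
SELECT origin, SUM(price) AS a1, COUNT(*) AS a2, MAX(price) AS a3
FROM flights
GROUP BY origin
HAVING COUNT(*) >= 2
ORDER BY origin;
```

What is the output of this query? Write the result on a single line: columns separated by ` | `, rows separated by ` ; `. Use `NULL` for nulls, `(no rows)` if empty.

Group flights by origin.
Per group compute: SUM(price), COUNT(*), MAX(price).
HAVING: drop groups with fewer than 2 rows.
  Cairo: ids {5, 9, 10, 11, 13, 14} → SUM(price)=1877, COUNT(*)=6, MAX(price)=474
  Delhi: ids {4, 8} → SUM(price)=925, COUNT(*)=2, MAX(price)=632
  Izmir: ids {1, 6} → SUM(price)=1228, COUNT(*)=2, MAX(price)=715
  Lima: ids {2, 3, 7, 12} → SUM(price)=1955, COUNT(*)=4, MAX(price)=714

Cairo | 1877 | 6 | 474 ; Delhi | 925 | 2 | 632 ; Izmir | 1228 | 2 | 715 ; Lima | 1955 | 4 | 714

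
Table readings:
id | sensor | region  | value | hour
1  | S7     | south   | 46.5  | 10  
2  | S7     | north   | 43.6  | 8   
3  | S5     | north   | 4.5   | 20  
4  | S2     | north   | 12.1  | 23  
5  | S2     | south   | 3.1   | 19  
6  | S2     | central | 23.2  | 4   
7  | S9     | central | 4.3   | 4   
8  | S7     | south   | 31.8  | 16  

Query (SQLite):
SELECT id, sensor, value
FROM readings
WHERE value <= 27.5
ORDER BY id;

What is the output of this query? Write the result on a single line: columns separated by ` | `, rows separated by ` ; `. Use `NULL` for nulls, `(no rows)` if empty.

value <= 27.5: ids {3, 4, 5, 6, 7}

3 | S5 | 4.5 ; 4 | S2 | 12.1 ; 5 | S2 | 3.1 ; 6 | S2 | 23.2 ; 7 | S9 | 4.3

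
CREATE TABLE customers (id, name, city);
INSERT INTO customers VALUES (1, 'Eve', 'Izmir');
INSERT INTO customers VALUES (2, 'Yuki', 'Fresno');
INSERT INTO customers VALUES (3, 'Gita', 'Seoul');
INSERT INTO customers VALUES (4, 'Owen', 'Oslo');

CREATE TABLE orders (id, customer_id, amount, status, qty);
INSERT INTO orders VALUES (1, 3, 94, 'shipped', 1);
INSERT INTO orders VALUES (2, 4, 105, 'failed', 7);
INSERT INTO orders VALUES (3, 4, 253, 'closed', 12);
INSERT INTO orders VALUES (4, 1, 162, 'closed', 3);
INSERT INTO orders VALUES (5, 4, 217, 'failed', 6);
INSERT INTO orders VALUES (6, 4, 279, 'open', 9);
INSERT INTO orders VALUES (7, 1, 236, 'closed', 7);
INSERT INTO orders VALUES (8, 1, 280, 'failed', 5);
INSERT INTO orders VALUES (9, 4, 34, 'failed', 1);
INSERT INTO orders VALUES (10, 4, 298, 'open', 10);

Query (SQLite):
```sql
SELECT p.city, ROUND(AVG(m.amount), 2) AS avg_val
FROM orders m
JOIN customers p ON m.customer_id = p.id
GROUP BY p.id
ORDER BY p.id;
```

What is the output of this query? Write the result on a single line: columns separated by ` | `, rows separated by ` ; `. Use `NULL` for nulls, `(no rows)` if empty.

Izmir | 226 ; Seoul | 94 ; Oslo | 197.67

Join each orders row to its customers via customer_id.
Group joined rows by customers.id; compute ROUND(AVG(m.amount), 2) per group.
  1: ids {4, 7, 8} → ROUND(AVG(m.amount), 2)=226
  3: ids {1} → ROUND(AVG(m.amount), 2)=94
  4: ids {2, 3, 5, 6, 9, 10} → ROUND(AVG(m.amount), 2)=197.67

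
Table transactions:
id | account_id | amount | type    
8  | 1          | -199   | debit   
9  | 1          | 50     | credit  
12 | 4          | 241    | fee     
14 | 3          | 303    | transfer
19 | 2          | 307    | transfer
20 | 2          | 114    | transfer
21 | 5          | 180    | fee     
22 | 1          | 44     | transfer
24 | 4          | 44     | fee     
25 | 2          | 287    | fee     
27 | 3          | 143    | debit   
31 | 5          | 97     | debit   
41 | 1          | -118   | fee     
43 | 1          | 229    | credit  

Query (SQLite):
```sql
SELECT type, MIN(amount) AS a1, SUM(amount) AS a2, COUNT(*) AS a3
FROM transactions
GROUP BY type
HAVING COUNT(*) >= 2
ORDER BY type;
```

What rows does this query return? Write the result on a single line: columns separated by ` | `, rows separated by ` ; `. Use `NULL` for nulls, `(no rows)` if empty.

Group transactions by type.
Per group compute: MIN(amount), SUM(amount), COUNT(*).
HAVING: drop groups with fewer than 2 rows.
  credit: ids {9, 43} → MIN(amount)=50, SUM(amount)=279, COUNT(*)=2
  debit: ids {8, 27, 31} → MIN(amount)=-199, SUM(amount)=41, COUNT(*)=3
  fee: ids {12, 21, 24, 25, 41} → MIN(amount)=-118, SUM(amount)=634, COUNT(*)=5
  transfer: ids {14, 19, 20, 22} → MIN(amount)=44, SUM(amount)=768, COUNT(*)=4

credit | 50 | 279 | 2 ; debit | -199 | 41 | 3 ; fee | -118 | 634 | 5 ; transfer | 44 | 768 | 4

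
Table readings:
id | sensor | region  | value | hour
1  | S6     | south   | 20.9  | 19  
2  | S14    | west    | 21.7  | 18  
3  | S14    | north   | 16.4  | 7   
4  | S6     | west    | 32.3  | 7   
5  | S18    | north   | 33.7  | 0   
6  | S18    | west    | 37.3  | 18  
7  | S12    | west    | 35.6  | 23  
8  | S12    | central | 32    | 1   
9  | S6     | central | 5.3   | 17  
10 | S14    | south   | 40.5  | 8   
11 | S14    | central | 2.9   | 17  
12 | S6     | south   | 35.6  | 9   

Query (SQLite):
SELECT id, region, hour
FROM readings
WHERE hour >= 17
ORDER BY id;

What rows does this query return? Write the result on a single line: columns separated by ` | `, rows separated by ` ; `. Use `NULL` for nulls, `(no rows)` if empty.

1 | south | 19 ; 2 | west | 18 ; 6 | west | 18 ; 7 | west | 23 ; 9 | central | 17 ; 11 | central | 17

hour >= 17: ids {1, 2, 6, 7, 9, 11}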